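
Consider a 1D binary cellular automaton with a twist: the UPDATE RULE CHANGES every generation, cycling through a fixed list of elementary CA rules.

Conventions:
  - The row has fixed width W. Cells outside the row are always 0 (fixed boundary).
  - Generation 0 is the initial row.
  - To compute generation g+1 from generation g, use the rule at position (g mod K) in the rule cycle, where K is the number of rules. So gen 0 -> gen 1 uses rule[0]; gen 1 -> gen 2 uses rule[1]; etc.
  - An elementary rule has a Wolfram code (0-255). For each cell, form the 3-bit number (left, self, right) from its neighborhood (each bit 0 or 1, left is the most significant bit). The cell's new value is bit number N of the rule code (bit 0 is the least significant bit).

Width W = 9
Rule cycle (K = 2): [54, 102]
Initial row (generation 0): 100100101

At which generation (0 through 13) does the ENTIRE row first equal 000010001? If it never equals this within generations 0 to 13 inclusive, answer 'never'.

Gen 0: 100100101
Gen 1 (rule 54): 111111111
Gen 2 (rule 102): 000000001
Gen 3 (rule 54): 000000011
Gen 4 (rule 102): 000000101
Gen 5 (rule 54): 000001111
Gen 6 (rule 102): 000010001
Gen 7 (rule 54): 000111011
Gen 8 (rule 102): 001001101
Gen 9 (rule 54): 011110011
Gen 10 (rule 102): 100010101
Gen 11 (rule 54): 110111111
Gen 12 (rule 102): 011000001
Gen 13 (rule 54): 100100011

Answer: 6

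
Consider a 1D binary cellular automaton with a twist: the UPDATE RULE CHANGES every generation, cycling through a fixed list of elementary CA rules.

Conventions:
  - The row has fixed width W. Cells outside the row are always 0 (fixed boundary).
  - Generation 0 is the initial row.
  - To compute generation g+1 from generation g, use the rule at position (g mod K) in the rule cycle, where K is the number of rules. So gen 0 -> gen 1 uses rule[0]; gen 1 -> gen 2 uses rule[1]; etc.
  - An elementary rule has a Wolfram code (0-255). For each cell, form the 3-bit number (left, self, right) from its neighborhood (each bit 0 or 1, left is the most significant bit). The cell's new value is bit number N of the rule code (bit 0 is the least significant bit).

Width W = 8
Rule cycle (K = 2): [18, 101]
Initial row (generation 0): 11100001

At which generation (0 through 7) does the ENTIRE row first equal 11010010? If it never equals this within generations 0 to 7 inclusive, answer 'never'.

Answer: 2

Derivation:
Gen 0: 11100001
Gen 1 (rule 18): 00010010
Gen 2 (rule 101): 11010010
Gen 3 (rule 18): 00001101
Gen 4 (rule 101): 11100111
Gen 5 (rule 18): 00011000
Gen 6 (rule 101): 11001011
Gen 7 (rule 18): 00110000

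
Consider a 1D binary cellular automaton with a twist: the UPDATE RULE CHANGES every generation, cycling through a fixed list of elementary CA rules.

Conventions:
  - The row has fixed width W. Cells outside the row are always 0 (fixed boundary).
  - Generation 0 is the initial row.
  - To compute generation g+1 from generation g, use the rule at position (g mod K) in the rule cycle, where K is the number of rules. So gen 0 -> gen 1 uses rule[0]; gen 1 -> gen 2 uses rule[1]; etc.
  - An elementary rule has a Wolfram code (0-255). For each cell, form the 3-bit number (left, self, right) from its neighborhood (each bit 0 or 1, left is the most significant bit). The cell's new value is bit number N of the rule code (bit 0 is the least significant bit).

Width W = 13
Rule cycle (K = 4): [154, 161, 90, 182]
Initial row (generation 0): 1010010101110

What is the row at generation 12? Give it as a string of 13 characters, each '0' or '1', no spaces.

Answer: 1100101101001

Derivation:
Gen 0: 1010010101110
Gen 1 (rule 154): 0001100001101
Gen 2 (rule 161): 1100001100010
Gen 3 (rule 90): 1110011110101
Gen 4 (rule 182): 0101101101111
Gen 5 (rule 154): 1001001001110
Gen 6 (rule 161): 0000000000100
Gen 7 (rule 90): 0000000001010
Gen 8 (rule 182): 0000000011111
Gen 9 (rule 154): 0000000111110
Gen 10 (rule 161): 1111110011100
Gen 11 (rule 90): 1000011110110
Gen 12 (rule 182): 1100101101001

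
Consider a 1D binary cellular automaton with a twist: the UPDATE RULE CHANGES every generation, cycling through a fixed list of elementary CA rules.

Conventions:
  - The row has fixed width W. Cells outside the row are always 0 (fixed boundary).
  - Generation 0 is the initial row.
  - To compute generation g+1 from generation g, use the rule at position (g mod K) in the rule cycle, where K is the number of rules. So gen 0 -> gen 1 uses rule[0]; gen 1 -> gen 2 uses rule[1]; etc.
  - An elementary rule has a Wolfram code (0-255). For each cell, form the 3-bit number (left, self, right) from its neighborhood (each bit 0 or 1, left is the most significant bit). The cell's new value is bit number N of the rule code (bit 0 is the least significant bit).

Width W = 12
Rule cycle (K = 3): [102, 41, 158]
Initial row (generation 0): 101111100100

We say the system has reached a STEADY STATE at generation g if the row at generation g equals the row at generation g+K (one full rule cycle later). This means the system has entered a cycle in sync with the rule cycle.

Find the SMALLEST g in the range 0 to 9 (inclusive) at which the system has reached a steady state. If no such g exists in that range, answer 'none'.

Gen 0: 101111100100
Gen 1 (rule 102): 110000101100
Gen 2 (rule 41): 100110011001
Gen 3 (rule 158): 111101110111
Gen 4 (rule 102): 000110011001
Gen 5 (rule 41): 110100010000
Gen 6 (rule 158): 100110111000
Gen 7 (rule 102): 101011001000
Gen 8 (rule 41): 010110000011
Gen 9 (rule 158): 110101000110
Gen 10 (rule 102): 011111001010
Gen 11 (rule 41): 010000000100
Gen 12 (rule 158): 111000001110

Answer: none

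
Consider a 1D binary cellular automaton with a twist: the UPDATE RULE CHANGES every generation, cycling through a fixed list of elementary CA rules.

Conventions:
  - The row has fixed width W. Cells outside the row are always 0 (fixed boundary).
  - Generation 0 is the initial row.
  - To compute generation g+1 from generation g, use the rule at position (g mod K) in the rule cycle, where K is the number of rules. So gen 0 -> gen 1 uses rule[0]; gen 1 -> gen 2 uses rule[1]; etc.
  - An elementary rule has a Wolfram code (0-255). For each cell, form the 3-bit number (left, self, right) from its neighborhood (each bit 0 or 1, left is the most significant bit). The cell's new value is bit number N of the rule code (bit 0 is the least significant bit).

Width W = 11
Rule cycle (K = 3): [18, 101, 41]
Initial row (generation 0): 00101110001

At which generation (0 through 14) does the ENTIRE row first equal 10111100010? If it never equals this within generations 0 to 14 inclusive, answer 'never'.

Answer: never

Derivation:
Gen 0: 00101110001
Gen 1 (rule 18): 01000001010
Gen 2 (rule 101): 01011101110
Gen 3 (rule 41): 00110011000
Gen 4 (rule 18): 01001100100
Gen 5 (rule 101): 01000100101
Gen 6 (rule 41): 00010000010
Gen 7 (rule 18): 00101000101
Gen 8 (rule 101): 10111010111
Gen 9 (rule 41): 01100101100
Gen 10 (rule 18): 10011000010
Gen 11 (rule 101): 10001011010
Gen 12 (rule 41): 00100110100
Gen 13 (rule 18): 01011000010
Gen 14 (rule 101): 01101011010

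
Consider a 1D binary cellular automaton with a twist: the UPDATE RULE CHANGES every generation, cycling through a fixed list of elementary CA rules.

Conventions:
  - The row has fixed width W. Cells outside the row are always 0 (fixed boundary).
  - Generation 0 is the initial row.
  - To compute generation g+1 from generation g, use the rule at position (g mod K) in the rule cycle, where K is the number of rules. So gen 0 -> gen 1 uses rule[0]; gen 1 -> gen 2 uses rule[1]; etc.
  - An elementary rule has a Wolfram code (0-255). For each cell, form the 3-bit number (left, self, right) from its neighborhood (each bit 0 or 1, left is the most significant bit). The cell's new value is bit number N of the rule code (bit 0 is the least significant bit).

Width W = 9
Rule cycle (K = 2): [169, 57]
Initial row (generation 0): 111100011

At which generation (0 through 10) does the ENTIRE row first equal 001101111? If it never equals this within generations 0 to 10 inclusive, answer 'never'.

Gen 0: 111100011
Gen 1 (rule 169): 111001010
Gen 2 (rule 57): 100100101
Gen 3 (rule 169): 000000010
Gen 4 (rule 57): 111111001
Gen 5 (rule 169): 111110000
Gen 6 (rule 57): 100001111
Gen 7 (rule 169): 001101110
Gen 8 (rule 57): 101011001
Gen 9 (rule 169): 010110000
Gen 10 (rule 57): 001101111

Answer: 10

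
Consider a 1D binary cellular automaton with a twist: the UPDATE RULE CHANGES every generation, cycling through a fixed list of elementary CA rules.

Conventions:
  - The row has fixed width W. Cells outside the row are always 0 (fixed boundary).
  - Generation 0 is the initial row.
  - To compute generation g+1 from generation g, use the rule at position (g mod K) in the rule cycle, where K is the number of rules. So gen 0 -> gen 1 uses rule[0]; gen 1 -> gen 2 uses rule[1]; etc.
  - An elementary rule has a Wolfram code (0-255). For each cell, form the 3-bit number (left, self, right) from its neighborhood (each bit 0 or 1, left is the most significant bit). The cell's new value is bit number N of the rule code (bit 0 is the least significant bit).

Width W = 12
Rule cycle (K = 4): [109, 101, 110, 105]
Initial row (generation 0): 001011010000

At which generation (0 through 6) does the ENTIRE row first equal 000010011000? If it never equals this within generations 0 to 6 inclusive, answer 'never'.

Answer: never

Derivation:
Gen 0: 001011010000
Gen 1 (rule 109): 101111110111
Gen 2 (rule 101): 110000011001
Gen 3 (rule 110): 110000111011
Gen 4 (rule 105): 110110101111
Gen 5 (rule 109): 111111111001
Gen 6 (rule 101): 000000001001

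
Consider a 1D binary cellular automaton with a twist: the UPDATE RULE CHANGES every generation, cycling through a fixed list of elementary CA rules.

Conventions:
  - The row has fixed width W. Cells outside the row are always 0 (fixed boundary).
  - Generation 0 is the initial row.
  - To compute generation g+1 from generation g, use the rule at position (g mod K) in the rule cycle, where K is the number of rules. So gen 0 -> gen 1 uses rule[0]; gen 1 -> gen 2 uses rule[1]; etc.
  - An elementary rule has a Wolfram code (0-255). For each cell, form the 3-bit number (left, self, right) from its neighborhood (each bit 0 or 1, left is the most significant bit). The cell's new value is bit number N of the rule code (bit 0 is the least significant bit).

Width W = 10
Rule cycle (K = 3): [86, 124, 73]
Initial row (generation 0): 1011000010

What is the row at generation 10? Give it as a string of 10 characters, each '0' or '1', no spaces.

Answer: 0101111111

Derivation:
Gen 0: 1011000010
Gen 1 (rule 86): 1001100111
Gen 2 (rule 124): 1101110101
Gen 3 (rule 73): 1101010000
Gen 4 (rule 86): 0101011000
Gen 5 (rule 124): 0111111100
Gen 6 (rule 73): 0100000101
Gen 7 (rule 86): 1110001101
Gen 8 (rule 124): 1011001111
Gen 9 (rule 73): 0011001001
Gen 10 (rule 86): 0101111111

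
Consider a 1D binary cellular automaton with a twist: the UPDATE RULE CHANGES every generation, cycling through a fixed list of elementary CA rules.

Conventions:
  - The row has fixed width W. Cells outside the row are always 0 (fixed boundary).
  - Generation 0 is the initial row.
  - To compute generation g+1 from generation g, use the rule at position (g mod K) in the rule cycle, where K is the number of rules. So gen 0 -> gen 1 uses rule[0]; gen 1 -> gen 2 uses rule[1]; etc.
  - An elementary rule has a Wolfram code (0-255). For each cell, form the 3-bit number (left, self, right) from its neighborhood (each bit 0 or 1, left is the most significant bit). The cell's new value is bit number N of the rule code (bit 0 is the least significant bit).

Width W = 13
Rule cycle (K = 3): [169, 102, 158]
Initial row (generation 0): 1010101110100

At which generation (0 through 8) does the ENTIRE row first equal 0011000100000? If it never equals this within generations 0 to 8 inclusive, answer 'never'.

Answer: 5

Derivation:
Gen 0: 1010101110100
Gen 1 (rule 169): 0101011101001
Gen 2 (rule 102): 1111100111011
Gen 3 (rule 158): 1111011110010
Gen 4 (rule 169): 1110111100000
Gen 5 (rule 102): 0011000100000
Gen 6 (rule 158): 0110101110000
Gen 7 (rule 169): 0101011100111
Gen 8 (rule 102): 1111100101001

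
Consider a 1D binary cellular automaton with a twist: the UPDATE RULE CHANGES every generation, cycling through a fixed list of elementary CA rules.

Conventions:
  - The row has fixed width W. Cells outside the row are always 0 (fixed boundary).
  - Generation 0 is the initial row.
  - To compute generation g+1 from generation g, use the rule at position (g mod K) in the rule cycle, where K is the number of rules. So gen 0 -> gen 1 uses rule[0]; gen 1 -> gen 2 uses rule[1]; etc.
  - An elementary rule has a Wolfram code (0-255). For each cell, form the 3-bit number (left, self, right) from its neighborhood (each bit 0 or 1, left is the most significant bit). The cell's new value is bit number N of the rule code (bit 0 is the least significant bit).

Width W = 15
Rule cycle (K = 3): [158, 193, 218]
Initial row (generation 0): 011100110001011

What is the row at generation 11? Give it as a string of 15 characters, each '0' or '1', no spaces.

Gen 0: 011100110001011
Gen 1 (rule 158): 111011101011010
Gen 2 (rule 193): 011001100001000
Gen 3 (rule 218): 111111110010100
Gen 4 (rule 158): 111111101110110
Gen 5 (rule 193): 011111100110010
Gen 6 (rule 218): 111111111111101
Gen 7 (rule 158): 111111111111001
Gen 8 (rule 193): 011111111111000
Gen 9 (rule 218): 111111111111100
Gen 10 (rule 158): 111111111111010
Gen 11 (rule 193): 011111111111000

Answer: 011111111111000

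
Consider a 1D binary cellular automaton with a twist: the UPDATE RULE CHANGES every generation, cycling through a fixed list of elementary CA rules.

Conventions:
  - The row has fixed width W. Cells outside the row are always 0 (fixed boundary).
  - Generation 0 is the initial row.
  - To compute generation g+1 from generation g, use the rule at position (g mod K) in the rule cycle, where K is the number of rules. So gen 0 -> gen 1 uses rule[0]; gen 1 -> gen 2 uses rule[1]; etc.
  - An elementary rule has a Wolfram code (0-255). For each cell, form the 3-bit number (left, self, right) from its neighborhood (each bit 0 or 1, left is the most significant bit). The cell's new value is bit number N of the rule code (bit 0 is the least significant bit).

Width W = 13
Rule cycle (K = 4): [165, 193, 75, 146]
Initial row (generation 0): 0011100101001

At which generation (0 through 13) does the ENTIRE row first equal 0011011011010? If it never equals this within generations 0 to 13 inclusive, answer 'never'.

Answer: 12

Derivation:
Gen 0: 0011100101001
Gen 1 (rule 165): 1001000111001
Gen 2 (rule 193): 0000010011000
Gen 3 (rule 75): 1111100111011
Gen 4 (rule 146): 0111011010000
Gen 5 (rule 165): 0010100110111
Gen 6 (rule 193): 1000000010011
Gen 7 (rule 75): 0011111100111
Gen 8 (rule 146): 0101111011010
Gen 9 (rule 165): 0110110100110
Gen 10 (rule 193): 0010010000010
Gen 11 (rule 75): 1100100111100
Gen 12 (rule 146): 0011011011010
Gen 13 (rule 165): 1000100100110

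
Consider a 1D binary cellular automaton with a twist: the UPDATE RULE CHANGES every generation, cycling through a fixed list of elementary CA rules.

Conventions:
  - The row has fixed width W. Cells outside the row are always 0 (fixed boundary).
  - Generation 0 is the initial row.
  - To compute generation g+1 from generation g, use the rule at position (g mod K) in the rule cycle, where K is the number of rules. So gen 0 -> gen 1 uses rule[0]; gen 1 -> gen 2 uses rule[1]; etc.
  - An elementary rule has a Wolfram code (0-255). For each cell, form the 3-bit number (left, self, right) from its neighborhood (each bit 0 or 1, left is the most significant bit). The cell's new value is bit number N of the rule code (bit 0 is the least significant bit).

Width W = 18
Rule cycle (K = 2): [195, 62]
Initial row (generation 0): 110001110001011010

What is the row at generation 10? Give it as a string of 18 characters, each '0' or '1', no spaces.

Answer: 111100111101111000

Derivation:
Gen 0: 110001110001011010
Gen 1 (rule 195): 010110110110001000
Gen 2 (rule 62): 111101101101011100
Gen 3 (rule 195): 011100100100001101
Gen 4 (rule 62): 110011111110011011
Gen 5 (rule 195): 010101111110101001
Gen 6 (rule 62): 111111000001111111
Gen 7 (rule 195): 011111011110111111
Gen 8 (rule 62): 110000110001100000
Gen 9 (rule 195): 010111010110101111
Gen 10 (rule 62): 111100111101111000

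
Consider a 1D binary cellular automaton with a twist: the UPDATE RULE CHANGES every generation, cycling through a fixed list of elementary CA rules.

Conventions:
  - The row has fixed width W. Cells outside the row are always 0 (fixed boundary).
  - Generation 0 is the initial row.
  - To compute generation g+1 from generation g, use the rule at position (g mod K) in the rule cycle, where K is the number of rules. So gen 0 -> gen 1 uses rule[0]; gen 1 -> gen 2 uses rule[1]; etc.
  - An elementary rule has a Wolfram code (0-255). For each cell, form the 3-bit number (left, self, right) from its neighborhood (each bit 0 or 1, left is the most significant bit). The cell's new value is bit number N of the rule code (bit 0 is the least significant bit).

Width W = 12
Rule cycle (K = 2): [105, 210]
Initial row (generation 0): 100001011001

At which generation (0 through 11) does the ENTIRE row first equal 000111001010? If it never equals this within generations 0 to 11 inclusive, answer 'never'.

Answer: 9

Derivation:
Gen 0: 100001011001
Gen 1 (rule 105): 001100111000
Gen 2 (rule 210): 010111011100
Gen 3 (rule 105): 001101110101
Gen 4 (rule 210): 010100110000
Gen 5 (rule 105): 001000110111
Gen 6 (rule 210): 010101010011
Gen 7 (rule 105): 001010100011
Gen 8 (rule 210): 010000010101
Gen 9 (rule 105): 000111001010
Gen 10 (rule 210): 001011110001
Gen 11 (rule 105): 100110010100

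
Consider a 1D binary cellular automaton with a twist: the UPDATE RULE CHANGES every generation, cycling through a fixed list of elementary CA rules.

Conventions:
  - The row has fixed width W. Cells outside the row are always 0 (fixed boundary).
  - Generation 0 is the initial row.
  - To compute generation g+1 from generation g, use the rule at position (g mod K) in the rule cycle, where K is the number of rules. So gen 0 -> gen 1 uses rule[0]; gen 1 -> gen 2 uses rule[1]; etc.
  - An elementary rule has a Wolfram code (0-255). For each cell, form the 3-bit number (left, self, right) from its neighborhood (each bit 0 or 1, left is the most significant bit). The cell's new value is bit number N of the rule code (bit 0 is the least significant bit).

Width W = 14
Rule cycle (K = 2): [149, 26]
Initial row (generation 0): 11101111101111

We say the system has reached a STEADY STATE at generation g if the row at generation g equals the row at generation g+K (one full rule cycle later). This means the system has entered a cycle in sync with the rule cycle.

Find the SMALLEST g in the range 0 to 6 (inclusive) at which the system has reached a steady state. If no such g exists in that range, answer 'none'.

Answer: 6

Derivation:
Gen 0: 11101111101111
Gen 1 (rule 149): 01000111000110
Gen 2 (rule 26): 10101100101101
Gen 3 (rule 149): 10100010100001
Gen 4 (rule 26): 00010100010010
Gen 5 (rule 149): 11010111011011
Gen 6 (rule 26): 10000100010010
Gen 7 (rule 149): 11110111011011
Gen 8 (rule 26): 10000100010010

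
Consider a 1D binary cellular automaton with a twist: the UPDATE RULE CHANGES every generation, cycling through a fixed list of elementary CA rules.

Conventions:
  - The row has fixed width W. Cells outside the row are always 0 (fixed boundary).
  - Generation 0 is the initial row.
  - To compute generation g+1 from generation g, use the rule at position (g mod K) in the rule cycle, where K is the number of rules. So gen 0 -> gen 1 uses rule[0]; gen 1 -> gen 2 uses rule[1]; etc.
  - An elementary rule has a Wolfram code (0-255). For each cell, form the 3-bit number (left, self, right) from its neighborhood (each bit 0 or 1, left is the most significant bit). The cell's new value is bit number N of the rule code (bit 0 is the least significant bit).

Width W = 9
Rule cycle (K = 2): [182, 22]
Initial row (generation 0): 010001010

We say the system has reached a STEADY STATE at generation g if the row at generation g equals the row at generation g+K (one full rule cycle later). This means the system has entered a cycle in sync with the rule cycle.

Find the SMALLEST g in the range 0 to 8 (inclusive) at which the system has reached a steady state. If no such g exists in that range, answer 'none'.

Gen 0: 010001010
Gen 1 (rule 182): 111011111
Gen 2 (rule 22): 000000000
Gen 3 (rule 182): 000000000
Gen 4 (rule 22): 000000000
Gen 5 (rule 182): 000000000
Gen 6 (rule 22): 000000000
Gen 7 (rule 182): 000000000
Gen 8 (rule 22): 000000000
Gen 9 (rule 182): 000000000
Gen 10 (rule 22): 000000000

Answer: 2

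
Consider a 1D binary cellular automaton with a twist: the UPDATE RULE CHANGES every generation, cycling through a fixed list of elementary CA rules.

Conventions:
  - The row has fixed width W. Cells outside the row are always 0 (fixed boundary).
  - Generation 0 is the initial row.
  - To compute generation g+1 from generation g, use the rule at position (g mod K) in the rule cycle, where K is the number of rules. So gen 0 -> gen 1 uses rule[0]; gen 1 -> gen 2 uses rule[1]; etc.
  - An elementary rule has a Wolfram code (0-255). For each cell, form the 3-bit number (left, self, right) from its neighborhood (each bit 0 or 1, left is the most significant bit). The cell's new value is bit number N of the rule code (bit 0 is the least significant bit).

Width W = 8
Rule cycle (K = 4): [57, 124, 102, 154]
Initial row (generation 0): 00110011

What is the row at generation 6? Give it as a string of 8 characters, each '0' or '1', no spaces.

Answer: 10001101

Derivation:
Gen 0: 00110011
Gen 1 (rule 57): 10101010
Gen 2 (rule 124): 11111111
Gen 3 (rule 102): 00000001
Gen 4 (rule 154): 00000010
Gen 5 (rule 57): 11111001
Gen 6 (rule 124): 10001101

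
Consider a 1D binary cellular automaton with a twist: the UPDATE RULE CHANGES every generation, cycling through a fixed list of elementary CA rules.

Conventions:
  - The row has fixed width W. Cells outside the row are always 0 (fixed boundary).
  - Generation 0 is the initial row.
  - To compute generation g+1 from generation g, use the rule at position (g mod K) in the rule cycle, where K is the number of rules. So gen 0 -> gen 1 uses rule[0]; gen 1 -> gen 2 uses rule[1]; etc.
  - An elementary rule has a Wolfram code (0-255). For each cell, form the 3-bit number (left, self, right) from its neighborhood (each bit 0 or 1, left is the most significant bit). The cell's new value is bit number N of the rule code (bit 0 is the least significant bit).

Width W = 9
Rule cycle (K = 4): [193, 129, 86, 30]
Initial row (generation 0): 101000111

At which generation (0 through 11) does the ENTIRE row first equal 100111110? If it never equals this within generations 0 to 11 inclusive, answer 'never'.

Answer: never

Derivation:
Gen 0: 101000111
Gen 1 (rule 193): 000010011
Gen 2 (rule 129): 111000000
Gen 3 (rule 86): 001100000
Gen 4 (rule 30): 011010000
Gen 5 (rule 193): 001000111
Gen 6 (rule 129): 100010010
Gen 7 (rule 86): 110111111
Gen 8 (rule 30): 100100000
Gen 9 (rule 193): 000001111
Gen 10 (rule 129): 111100110
Gen 11 (rule 86): 000111011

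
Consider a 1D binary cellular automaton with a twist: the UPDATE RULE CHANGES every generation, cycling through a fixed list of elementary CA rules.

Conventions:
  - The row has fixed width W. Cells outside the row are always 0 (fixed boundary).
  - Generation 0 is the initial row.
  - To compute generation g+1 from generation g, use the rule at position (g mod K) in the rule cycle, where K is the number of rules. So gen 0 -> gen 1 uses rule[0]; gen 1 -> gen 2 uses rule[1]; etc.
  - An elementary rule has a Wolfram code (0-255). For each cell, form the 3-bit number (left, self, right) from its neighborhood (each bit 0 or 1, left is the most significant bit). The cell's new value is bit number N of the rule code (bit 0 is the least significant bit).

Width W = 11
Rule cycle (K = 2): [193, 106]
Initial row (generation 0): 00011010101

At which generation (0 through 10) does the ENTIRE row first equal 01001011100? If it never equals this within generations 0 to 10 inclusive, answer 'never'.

Answer: 6

Derivation:
Gen 0: 00011010101
Gen 1 (rule 193): 11001000000
Gen 2 (rule 106): 11010000000
Gen 3 (rule 193): 01000111111
Gen 4 (rule 106): 10001100001
Gen 5 (rule 193): 00100101100
Gen 6 (rule 106): 01001011100
Gen 7 (rule 193): 00000001101
Gen 8 (rule 106): 00000011110
Gen 9 (rule 193): 11111001110
Gen 10 (rule 106): 10001011010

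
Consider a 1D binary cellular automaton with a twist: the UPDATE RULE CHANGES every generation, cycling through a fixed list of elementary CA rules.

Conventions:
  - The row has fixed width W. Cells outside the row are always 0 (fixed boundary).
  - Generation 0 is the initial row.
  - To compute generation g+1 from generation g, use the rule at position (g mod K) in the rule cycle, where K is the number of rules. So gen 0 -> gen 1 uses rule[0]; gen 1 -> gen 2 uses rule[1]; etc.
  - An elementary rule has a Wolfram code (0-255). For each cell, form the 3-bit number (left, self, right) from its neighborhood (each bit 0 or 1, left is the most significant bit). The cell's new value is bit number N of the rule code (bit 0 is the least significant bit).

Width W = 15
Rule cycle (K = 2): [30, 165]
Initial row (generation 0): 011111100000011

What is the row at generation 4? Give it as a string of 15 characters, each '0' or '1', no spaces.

Gen 0: 011111100000011
Gen 1 (rule 30): 110000010000110
Gen 2 (rule 165): 000111010110000
Gen 3 (rule 30): 001100010101000
Gen 4 (rule 165): 100001011111011

Answer: 100001011111011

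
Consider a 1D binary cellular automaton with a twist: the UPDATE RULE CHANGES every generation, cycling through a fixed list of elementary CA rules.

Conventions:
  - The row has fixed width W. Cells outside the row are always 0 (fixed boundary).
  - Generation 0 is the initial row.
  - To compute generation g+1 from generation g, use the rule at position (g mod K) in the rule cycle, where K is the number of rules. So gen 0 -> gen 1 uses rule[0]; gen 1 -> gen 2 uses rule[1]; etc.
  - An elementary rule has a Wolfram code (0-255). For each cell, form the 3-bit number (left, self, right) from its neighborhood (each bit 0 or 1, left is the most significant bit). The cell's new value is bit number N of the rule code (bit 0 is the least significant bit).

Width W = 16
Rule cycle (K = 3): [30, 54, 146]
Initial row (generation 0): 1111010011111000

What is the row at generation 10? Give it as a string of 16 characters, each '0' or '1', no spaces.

Gen 0: 1111010011111000
Gen 1 (rule 30): 1000011110000100
Gen 2 (rule 54): 1100100001001110
Gen 3 (rule 146): 0011010010110101
Gen 4 (rule 30): 0110011110100101
Gen 5 (rule 54): 1001100001111111
Gen 6 (rule 146): 0110010010111110
Gen 7 (rule 30): 1101111110100001
Gen 8 (rule 54): 0010000001110011
Gen 9 (rule 146): 0101000010101100
Gen 10 (rule 30): 1101100110101010

Answer: 1101100110101010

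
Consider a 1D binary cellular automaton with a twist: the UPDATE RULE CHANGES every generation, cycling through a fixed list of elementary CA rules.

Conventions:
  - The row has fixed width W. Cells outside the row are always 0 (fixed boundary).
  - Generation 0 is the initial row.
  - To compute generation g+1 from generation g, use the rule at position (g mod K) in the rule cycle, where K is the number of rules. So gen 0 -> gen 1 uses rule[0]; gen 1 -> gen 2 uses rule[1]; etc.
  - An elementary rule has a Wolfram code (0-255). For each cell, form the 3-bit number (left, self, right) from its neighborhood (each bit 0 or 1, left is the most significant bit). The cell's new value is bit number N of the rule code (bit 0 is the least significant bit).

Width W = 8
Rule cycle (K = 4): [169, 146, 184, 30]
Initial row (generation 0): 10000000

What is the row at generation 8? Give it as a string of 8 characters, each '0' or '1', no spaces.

Answer: 11001111

Derivation:
Gen 0: 10000000
Gen 1 (rule 169): 00111111
Gen 2 (rule 146): 01011110
Gen 3 (rule 184): 00111101
Gen 4 (rule 30): 01100001
Gen 5 (rule 169): 01001100
Gen 6 (rule 146): 10110010
Gen 7 (rule 184): 01101001
Gen 8 (rule 30): 11001111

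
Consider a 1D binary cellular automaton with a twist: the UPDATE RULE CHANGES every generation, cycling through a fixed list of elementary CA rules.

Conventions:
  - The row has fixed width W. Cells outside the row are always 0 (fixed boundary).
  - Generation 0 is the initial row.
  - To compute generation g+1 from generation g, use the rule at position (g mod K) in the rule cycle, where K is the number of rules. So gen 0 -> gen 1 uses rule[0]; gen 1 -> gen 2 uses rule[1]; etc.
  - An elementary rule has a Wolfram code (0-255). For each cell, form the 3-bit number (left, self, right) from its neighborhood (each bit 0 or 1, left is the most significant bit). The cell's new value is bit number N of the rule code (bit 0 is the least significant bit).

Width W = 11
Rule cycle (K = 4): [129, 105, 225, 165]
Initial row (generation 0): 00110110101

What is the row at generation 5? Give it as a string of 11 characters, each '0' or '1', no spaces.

Answer: 00100111100

Derivation:
Gen 0: 00110110101
Gen 1 (rule 129): 10000000000
Gen 2 (rule 105): 00111111111
Gen 3 (rule 225): 10011111111
Gen 4 (rule 165): 10001111110
Gen 5 (rule 129): 00100111100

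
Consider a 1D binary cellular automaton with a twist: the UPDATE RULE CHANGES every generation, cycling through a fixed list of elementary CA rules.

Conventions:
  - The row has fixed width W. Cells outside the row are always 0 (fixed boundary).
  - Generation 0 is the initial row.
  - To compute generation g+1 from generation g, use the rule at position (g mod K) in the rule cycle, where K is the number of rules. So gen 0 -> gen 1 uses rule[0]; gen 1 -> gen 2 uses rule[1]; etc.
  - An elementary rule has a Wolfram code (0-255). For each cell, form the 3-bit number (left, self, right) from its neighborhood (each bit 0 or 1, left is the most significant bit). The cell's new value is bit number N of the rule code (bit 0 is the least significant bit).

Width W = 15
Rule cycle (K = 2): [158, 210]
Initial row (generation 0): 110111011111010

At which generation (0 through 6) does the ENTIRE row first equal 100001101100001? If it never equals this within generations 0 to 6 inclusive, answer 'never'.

Answer: never

Derivation:
Gen 0: 110111011111010
Gen 1 (rule 158): 100110011110011
Gen 2 (rule 210): 011011101111101
Gen 3 (rule 158): 110011001111001
Gen 4 (rule 210): 011101110111110
Gen 5 (rule 158): 111001100111101
Gen 6 (rule 210): 011110111011100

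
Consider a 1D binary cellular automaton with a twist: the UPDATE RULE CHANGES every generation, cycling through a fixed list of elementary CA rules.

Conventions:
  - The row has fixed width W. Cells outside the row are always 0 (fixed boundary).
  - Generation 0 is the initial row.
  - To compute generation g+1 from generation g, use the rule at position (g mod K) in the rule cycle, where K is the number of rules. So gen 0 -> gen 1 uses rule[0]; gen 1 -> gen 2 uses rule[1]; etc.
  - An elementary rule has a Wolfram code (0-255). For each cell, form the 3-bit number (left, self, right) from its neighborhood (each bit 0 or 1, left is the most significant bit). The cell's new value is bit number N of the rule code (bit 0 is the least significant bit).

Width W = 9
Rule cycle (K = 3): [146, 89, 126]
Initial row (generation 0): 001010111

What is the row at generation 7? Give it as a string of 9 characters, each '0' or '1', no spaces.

Answer: 011111000

Derivation:
Gen 0: 001010111
Gen 1 (rule 146): 010000010
Gen 2 (rule 89): 001111001
Gen 3 (rule 126): 011001111
Gen 4 (rule 146): 100110110
Gen 5 (rule 89): 010110111
Gen 6 (rule 126): 111111101
Gen 7 (rule 146): 011111000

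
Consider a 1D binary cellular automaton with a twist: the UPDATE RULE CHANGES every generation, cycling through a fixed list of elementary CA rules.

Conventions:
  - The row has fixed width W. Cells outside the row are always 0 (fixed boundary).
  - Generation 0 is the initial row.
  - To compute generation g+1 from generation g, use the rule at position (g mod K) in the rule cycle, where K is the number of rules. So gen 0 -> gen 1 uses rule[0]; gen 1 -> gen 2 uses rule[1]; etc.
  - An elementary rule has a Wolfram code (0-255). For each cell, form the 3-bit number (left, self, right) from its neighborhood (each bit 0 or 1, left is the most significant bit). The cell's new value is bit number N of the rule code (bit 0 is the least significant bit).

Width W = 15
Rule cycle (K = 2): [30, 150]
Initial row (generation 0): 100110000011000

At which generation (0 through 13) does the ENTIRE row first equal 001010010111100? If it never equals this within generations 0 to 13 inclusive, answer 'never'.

Gen 0: 100110000011000
Gen 1 (rule 30): 111101000110100
Gen 2 (rule 150): 011001101000110
Gen 3 (rule 30): 110111001101101
Gen 4 (rule 150): 000010110000001
Gen 5 (rule 30): 000110101000011
Gen 6 (rule 150): 001000101100100
Gen 7 (rule 30): 011101101011110
Gen 8 (rule 150): 101000001001101
Gen 9 (rule 30): 101100011111001
Gen 10 (rule 150): 100010101110111
Gen 11 (rule 30): 110110101000100
Gen 12 (rule 150): 000000101101110
Gen 13 (rule 30): 000001101001001

Answer: never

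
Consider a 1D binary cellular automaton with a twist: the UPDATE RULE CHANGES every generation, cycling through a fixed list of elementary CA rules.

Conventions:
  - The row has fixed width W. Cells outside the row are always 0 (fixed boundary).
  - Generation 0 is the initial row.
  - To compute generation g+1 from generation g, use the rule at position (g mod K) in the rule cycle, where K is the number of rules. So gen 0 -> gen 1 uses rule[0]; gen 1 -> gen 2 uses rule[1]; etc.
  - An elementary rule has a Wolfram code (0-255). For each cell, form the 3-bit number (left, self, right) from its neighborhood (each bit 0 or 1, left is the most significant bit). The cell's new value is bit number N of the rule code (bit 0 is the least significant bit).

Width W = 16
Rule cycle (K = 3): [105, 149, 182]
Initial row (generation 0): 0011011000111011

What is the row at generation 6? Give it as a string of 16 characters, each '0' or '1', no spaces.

Gen 0: 0011011000111011
Gen 1 (rule 105): 1011111010101111
Gen 2 (rule 149): 1001110010100110
Gen 3 (rule 182): 1110101111111001
Gen 4 (rule 105): 1011011000001000
Gen 5 (rule 149): 1000000111101111
Gen 6 (rule 182): 1100001011010110

Answer: 1100001011010110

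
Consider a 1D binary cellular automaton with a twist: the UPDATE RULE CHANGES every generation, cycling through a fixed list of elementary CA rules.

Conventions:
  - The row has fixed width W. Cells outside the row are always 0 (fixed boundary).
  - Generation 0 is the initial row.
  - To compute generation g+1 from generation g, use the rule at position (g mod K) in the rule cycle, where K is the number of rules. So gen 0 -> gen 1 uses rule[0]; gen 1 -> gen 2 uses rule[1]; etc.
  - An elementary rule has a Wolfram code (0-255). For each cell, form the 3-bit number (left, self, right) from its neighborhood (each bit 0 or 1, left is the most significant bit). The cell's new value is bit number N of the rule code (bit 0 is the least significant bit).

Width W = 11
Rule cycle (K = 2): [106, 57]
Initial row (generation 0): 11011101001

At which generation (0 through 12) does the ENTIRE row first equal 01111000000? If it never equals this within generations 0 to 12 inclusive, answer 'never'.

Gen 0: 11011101001
Gen 1 (rule 106): 11110110010
Gen 2 (rule 57): 10001101001
Gen 3 (rule 106): 00011110010
Gen 4 (rule 57): 11010001001
Gen 5 (rule 106): 11100010010
Gen 6 (rule 57): 10011001001
Gen 7 (rule 106): 00111010010
Gen 8 (rule 57): 10100101001
Gen 9 (rule 106): 01001010010
Gen 10 (rule 57): 00100101001
Gen 11 (rule 106): 01001010010
Gen 12 (rule 57): 00100101001

Answer: never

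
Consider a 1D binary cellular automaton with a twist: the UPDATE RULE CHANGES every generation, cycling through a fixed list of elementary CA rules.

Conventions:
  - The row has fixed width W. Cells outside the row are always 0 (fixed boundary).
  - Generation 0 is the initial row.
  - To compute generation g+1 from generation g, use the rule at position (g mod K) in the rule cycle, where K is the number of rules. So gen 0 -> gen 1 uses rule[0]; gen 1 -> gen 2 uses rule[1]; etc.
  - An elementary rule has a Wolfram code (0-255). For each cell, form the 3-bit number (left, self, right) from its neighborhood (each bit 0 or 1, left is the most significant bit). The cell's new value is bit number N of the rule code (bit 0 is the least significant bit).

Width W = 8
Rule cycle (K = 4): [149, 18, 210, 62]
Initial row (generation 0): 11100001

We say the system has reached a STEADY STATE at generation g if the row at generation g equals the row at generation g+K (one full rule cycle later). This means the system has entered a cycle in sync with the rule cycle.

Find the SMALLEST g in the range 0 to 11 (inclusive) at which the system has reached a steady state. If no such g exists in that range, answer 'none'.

Answer: 2

Derivation:
Gen 0: 11100001
Gen 1 (rule 149): 01011101
Gen 2 (rule 18): 10000000
Gen 3 (rule 210): 01000000
Gen 4 (rule 62): 11100000
Gen 5 (rule 149): 01011111
Gen 6 (rule 18): 10000000
Gen 7 (rule 210): 01000000
Gen 8 (rule 62): 11100000
Gen 9 (rule 149): 01011111
Gen 10 (rule 18): 10000000
Gen 11 (rule 210): 01000000
Gen 12 (rule 62): 11100000
Gen 13 (rule 149): 01011111
Gen 14 (rule 18): 10000000
Gen 15 (rule 210): 01000000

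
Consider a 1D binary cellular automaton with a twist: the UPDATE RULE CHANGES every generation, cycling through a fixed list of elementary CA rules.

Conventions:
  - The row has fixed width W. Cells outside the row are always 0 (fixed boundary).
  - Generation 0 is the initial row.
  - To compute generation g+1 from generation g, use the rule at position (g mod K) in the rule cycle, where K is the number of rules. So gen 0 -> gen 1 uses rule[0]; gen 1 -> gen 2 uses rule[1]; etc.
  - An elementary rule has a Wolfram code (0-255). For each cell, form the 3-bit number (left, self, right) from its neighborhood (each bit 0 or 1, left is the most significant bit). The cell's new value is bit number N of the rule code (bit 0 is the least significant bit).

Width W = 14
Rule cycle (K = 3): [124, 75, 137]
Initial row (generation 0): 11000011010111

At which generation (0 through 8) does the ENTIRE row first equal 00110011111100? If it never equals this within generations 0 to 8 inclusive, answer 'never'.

Answer: never

Derivation:
Gen 0: 11000011010111
Gen 1 (rule 124): 11100011111101
Gen 2 (rule 75): 10101110000100
Gen 3 (rule 137): 00001100110001
Gen 4 (rule 124): 00001110111001
Gen 5 (rule 75): 11111010101010
Gen 6 (rule 137): 11110000000000
Gen 7 (rule 124): 10011000000000
Gen 8 (rule 75): 00111011111111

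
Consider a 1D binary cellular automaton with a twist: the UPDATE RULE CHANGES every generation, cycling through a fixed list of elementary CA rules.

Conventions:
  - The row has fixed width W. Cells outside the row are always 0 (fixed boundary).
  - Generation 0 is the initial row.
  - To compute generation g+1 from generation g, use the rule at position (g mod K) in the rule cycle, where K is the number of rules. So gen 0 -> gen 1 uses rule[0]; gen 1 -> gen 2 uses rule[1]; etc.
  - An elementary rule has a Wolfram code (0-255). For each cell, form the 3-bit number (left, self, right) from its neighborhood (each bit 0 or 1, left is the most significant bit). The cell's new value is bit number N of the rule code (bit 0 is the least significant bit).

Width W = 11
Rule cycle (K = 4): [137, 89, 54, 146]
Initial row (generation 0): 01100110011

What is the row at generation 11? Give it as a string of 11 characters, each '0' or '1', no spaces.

Answer: 00110000100

Derivation:
Gen 0: 01100110011
Gen 1 (rule 137): 01000100010
Gen 2 (rule 89): 00110011001
Gen 3 (rule 54): 01001100111
Gen 4 (rule 146): 10110011010
Gen 5 (rule 137): 00100010000
Gen 6 (rule 89): 10011001111
Gen 7 (rule 54): 11100110000
Gen 8 (rule 146): 01011001000
Gen 9 (rule 137): 00010000011
Gen 10 (rule 89): 11001111011
Gen 11 (rule 54): 00110000100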